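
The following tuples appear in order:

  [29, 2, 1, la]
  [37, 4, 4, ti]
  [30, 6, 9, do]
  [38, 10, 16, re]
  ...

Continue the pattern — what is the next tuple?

[31, 16, 25, mi]

First coordinate: alternating steps +8, −7, +8, −7, …, so 29, 37, 30, 38 → 31.
Second coordinate — each term is the sum of the two before it: 2, 4, 6, 10 → 16.
Third coordinate — perfect squares: 1², 2², 3², …: 1, 4, 9, 16 → 25.
Note: la, ti, do, re → mi (runs through the solfège scale do→ti).
Combining the parts gives [31, 16, 25, mi].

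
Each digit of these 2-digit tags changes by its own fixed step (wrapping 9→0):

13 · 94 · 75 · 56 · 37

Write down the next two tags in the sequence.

First digit: 1, 9, 7, 5, 3 → 1 → 9 (−2 each step, mod 10).
For the second digit, +1 each step, mod 10: 3, 4, 5, 6, 7 → 8 → 9.
So the next two tags are 18 and 99.

18, 99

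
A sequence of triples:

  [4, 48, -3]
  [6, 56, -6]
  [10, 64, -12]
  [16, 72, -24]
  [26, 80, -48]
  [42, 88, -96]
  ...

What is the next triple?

First component — each term is the sum of the two before it: 4, 6, 10, 16, 26, 42 → 68.
Second component — +8 each step: 48, 56, 64, 72, 80, 88 → 96.
Third component: ×2 each step, so -3, -6, -12, -24, -48, -96 → -192.
So the next triple is [68, 96, -192].

[68, 96, -192]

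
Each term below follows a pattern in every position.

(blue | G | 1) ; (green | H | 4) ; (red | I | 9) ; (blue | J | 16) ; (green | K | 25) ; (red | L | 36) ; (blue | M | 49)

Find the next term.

(green | N | 64)

Colour: blue, green, red, blue, green, red, blue → green (repeats blue → green → red).
Letter — letters move forward 1 place in the alphabet: G, H, I, J, K, L, M → N.
Third coordinate: 1, 4, 9, 16, 25, 36, 49 → 64 (perfect squares: 1², 2², 3², …).
So the next term is (green | N | 64).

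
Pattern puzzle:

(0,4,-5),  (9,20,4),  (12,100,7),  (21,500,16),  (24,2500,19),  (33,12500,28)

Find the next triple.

First part: 0, 9, 12, 21, 24, 33 → 36 (alternating steps +9, +3, +9, +3, …).
Second part: ×5 each step; 4, 20, 100, 500, 2500, 12500 → 62500.
For the third part, always 5 less than the first part: -5, 4, 7, 16, 19, 28 → 31.
Combining the parts gives (36,62500,31).

(36,62500,31)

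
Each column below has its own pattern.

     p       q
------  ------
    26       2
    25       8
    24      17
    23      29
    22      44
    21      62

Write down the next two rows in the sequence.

Column p goes 26, 25, 24, 23, 22, 21 → 20 → 19 (−1 each step).
Column q: differences are 6, 9, 12, … (increasing by 3 each time); 2, 8, 17, 29, 44, 62 → 83 → 107.
Putting the parts together: 20  83 and then 19  107.

20  83; 19  107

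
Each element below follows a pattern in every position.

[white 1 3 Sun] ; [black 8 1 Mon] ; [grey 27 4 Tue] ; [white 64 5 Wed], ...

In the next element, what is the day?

Thu

Day: runs through the weekdays Mon→Sun; Sun, Mon, Tue, Wed → Thu.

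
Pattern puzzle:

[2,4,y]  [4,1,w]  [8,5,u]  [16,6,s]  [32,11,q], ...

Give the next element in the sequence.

First entry: ×2 each step, so 2, 4, 8, 16, 32 → 64.
For the second entry, each term is the sum of the two before it: 4, 1, 5, 6, 11 → 17.
Letter: y, w, u, s, q → o (letters move back 2 places in the alphabet).
So the next element is [64,17,o].

[64,17,o]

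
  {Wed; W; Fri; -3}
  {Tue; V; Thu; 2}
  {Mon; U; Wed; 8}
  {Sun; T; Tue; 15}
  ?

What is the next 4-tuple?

First day goes Wed, Tue, Mon, Sun → Sat (runs backward through the weekdays Mon→Sun).
Letter — letters move back 1 place in the alphabet: W, V, U, T → S.
Second day: runs backward through the weekdays Mon→Sun, so Fri, Thu, Wed, Tue → Mon.
Fourth slot goes -3, 2, 8, 15 → 23 (differences are 5, 6, 7, … (increasing by 1 each time)).
So the next 4-tuple is {Sat; S; Mon; 23}.

{Sat; S; Mon; 23}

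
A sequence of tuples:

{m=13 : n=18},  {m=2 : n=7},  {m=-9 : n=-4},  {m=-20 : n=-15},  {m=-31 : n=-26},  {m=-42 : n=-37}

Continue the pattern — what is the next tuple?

{m=-53 : n=-48}

M: −11 each step; 13, 2, -9, -20, -31, -42 → -53.
N: 18, 7, -4, -15, -26, -37 → -48 (always 5 more than the m).
Putting it together: {m=-53 : n=-48}.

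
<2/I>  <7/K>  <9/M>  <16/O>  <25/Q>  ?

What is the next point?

<41/S>

First component: 2, 7, 9, 16, 25 → 41 (each term is the sum of the two before it).
Letter — letters move forward 2 places in the alphabet: I, K, M, O, Q → S.
Combining the parts gives <41/S>.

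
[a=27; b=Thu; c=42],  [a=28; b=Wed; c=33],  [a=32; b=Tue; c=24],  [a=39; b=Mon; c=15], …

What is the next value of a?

49

A: differences are 1, 4, 7, … (increasing by 3 each time), so 27, 28, 32, 39 → 49.
B: runs backward through the weekdays Mon→Sun, so Thu, Wed, Tue, Mon → Sun.
C: −9 each step; 42, 33, 24, 15 → 6.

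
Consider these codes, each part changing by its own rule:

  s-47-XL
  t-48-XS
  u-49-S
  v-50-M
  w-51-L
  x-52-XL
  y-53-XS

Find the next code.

z-54-S

Letter goes s, t, u, v, w, x, y → z (letters move forward 1 place in the alphabet).
Second component: +1 each step; 47, 48, 49, 50, 51, 52, 53 → 54.
Size: repeats XL → XS → S → M → L, so XL, XS, S, M, L, XL, XS → S.
Combining the parts gives z-54-S.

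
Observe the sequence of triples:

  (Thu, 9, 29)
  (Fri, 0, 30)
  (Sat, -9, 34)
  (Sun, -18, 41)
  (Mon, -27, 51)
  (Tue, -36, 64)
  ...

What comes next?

For the day, runs through the weekdays Mon→Sun: Thu, Fri, Sat, Sun, Mon, Tue → Wed.
For the second slot, −9 each step: 9, 0, -9, -18, -27, -36 → -45.
Third slot goes 29, 30, 34, 41, 51, 64 → 80 (differences are 1, 4, 7, … (increasing by 3 each time)).
Putting it together: (Wed, -45, 80).

(Wed, -45, 80)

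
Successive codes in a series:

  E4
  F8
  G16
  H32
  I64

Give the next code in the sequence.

For the letter, letters move forward 1 place in the alphabet: E, F, G, H, I → J.
Second component: ×2 each step; 4, 8, 16, 32, 64 → 128.
Putting it together: J128.

J128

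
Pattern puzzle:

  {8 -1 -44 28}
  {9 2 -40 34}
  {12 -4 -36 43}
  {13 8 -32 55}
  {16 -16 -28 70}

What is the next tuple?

First slot: alternating steps +1, +3, +1, +3, …; 8, 9, 12, 13, 16 → 17.
For the second slot, ×(-2) each step: -1, 2, -4, 8, -16 → 32.
Third slot — +4 each step: -44, -40, -36, -32, -28 → -24.
For the fourth slot, differences are 6, 9, 12, … (increasing by 3 each time): 28, 34, 43, 55, 70 → 88.
Putting it together: {17 32 -24 88}.

{17 32 -24 88}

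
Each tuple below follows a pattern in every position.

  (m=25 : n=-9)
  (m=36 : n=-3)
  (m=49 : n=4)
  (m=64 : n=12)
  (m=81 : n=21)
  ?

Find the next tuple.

(m=100 : n=31)

For the m, perfect squares: 5², 6², 7², …: 25, 36, 49, 64, 81 → 100.
N goes -9, -3, 4, 12, 21 → 31 (differences are 6, 7, 8, … (increasing by 1 each time)).
Putting it together: (m=100 : n=31).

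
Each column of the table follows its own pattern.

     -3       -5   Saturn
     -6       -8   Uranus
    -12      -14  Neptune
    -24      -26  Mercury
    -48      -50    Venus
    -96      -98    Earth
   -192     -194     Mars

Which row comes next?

-384  -386  Jupiter

First component goes -3, -6, -12, -24, -48, -96, -192 → -384 (×2 each step).
Second component goes -5, -8, -14, -26, -50, -98, -194 → -386 (always 2 less than the first component).
For the planet, runs through the planets Mercury→Neptune: Saturn, Uranus, Neptune, Mercury, Venus, Earth, Mars → Jupiter.
Combining the parts gives -384  -386  Jupiter.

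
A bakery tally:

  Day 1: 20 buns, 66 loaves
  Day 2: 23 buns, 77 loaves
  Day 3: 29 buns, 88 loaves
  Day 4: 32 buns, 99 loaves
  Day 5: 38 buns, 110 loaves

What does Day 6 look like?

41 buns, 121 loaves

Buns: 20, 23, 29, 32, 38 → 41 (alternating steps +3, +6, +3, +6, …).
Loaves: 66, 77, 88, 99, 110 → 121 (+11 each step).
Combining the parts gives 41 buns, 121 loaves.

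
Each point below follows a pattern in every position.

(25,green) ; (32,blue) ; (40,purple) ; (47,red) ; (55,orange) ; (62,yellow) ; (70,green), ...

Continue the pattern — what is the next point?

(77,blue)

First component: 25, 32, 40, 47, 55, 62, 70 → 77 (alternating steps +7, +8, +7, +8, …).
Colour: green, blue, purple, red, orange, yellow, green → blue (repeats green → blue → purple → red → orange → yellow).
Combining the parts gives (77,blue).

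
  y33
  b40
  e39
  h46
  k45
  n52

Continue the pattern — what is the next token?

Letter: letters move forward 3 places in the alphabet, wrapping Z→A, so y, b, e, h, k, n → q.
Second component: alternating steps +7, −1, +7, −1, …, so 33, 40, 39, 46, 45, 52 → 51.
Putting it together: q51.

q51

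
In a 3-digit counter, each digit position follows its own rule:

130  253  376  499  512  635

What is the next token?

First digit: +1 each step, mod 10, so 1, 2, 3, 4, 5, 6 → 7.
Second digit: 3, 5, 7, 9, 1, 3 → 5 (+2 each step, mod 10).
Third digit goes 0, 3, 6, 9, 2, 5 → 8 (+3 each step, mod 10).
So the next token is 758.

758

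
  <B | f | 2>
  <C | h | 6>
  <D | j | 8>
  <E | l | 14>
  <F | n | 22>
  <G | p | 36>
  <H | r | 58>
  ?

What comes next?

<I | t | 94>

First letter: letters move forward 1 place in the alphabet, so B, C, D, E, F, G, H → I.
For the second letter, letters move forward 2 places in the alphabet: f, h, j, l, n, p, r → t.
Third coordinate: each term is the sum of the two before it, so 2, 6, 8, 14, 22, 36, 58 → 94.
So the next triple is <I | t | 94>.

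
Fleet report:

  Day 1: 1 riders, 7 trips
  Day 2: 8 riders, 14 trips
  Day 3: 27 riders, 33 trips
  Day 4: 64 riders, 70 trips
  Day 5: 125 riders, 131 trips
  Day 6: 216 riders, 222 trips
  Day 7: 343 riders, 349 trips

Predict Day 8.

Riders goes 1, 8, 27, 64, 125, 216, 343 → 512 (perfect cubes: 1³, 2³, 3³, …).
For the trips, always 6 more than the riders: 7, 14, 33, 70, 131, 222, 349 → 518.
Putting it together: 512 riders, 518 trips.

512 riders, 518 trips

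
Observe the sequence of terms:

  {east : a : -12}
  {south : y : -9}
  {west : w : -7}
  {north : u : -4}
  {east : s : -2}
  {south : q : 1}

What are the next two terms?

Direction: east, south, west, north, east, south → west → north (repeats east → south → west → north).
Letter goes a, y, w, u, s, q → o → m (letters move back 2 places in the alphabet, wrapping A→Z).
For the third part, alternating steps +3, +2, +3, +2, …: -12, -9, -7, -4, -2, 1 → 3 → 6.
So the next two terms are {west : o : 3} and {north : m : 6}.

{west : o : 3}, {north : m : 6}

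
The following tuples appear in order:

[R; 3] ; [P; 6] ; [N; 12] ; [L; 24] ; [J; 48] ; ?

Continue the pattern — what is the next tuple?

[H; 96]

Letter: R, P, N, L, J → H (letters move back 2 places in the alphabet).
Second value goes 3, 6, 12, 24, 48 → 96 (×2 each step).
Putting it together: [H; 96].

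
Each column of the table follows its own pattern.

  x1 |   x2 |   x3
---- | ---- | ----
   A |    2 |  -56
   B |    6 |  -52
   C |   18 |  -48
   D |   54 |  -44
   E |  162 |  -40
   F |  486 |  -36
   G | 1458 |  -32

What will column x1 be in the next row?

Column x1: letters move forward 1 place in the alphabet, so A, B, C, D, E, F, G → H.

H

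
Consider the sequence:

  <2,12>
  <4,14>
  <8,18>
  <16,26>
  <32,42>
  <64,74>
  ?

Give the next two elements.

First coordinate: ×2 each step; 2, 4, 8, 16, 32, 64 → 128 → 256.
Second coordinate: always 10 more than the first coordinate, so 12, 14, 18, 26, 42, 74 → 138 → 266.
Putting the parts together: <128,138> and then <256,266>.

<128,138>, <256,266>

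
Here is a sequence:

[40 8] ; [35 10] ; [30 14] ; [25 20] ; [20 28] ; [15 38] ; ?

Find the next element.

First value: −5 each step; 40, 35, 30, 25, 20, 15 → 10.
Second value — differences are 2, 4, 6, … (increasing by 2 each time): 8, 10, 14, 20, 28, 38 → 50.
So the next element is [10 50].

[10 50]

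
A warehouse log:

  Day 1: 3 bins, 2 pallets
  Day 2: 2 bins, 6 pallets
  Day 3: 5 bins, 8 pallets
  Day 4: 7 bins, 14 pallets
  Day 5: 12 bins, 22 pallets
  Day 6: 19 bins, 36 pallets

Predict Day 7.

Bins — each term is the sum of the two before it: 3, 2, 5, 7, 12, 19 → 31.
For the pallets, each term is the sum of the two before it: 2, 6, 8, 14, 22, 36 → 58.
So the next row is 31 bins, 58 pallets.

31 bins, 58 pallets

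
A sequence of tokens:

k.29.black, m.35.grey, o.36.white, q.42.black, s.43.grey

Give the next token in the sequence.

u.49.white

Letter: letters move forward 2 places in the alphabet, so k, m, o, q, s → u.
Second component: alternating steps +6, +1, +6, +1, …, so 29, 35, 36, 42, 43 → 49.
For the shade, repeats black → grey → white: black, grey, white, black, grey → white.
So the next token is u.49.white.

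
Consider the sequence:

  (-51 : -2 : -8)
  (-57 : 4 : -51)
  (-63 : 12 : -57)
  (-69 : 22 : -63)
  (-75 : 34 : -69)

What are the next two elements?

For the first value, −6 each step: -51, -57, -63, -69, -75 → -81 → -87.
Second value: differences are 6, 8, 10, … (increasing by 2 each time), so -2, 4, 12, 22, 34 → 48 → 64.
Third value: always the previous value of the first value, so -8, -51, -57, -63, -69 → -75 → -81.
So the next two elements are (-81 : 48 : -75) and (-87 : 64 : -81).

(-81 : 48 : -75), (-87 : 64 : -81)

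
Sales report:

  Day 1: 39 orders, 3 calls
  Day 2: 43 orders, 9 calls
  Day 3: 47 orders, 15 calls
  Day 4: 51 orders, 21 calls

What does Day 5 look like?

Orders: +4 each step, so 39, 43, 47, 51 → 55.
Calls: 3, 9, 15, 21 → 27 (+6 each step).
Combining the parts gives 55 orders, 27 calls.

55 orders, 27 calls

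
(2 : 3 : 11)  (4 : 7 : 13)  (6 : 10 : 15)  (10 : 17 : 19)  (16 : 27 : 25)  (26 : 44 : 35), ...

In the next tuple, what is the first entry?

First entry: each term is the sum of the two before it, so 2, 4, 6, 10, 16, 26 → 42.

42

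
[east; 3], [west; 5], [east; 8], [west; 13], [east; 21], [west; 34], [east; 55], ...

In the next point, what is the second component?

Second component: each term is the sum of the two before it; 3, 5, 8, 13, 21, 34, 55 → 89.

89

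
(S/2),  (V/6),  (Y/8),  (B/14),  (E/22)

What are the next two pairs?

(H/36), (K/58)

Letter: letters move forward 3 places in the alphabet, wrapping Z→A, so S, V, Y, B, E → H → K.
Second entry — each term is the sum of the two before it: 2, 6, 8, 14, 22 → 36 → 58.
Putting the parts together: (H/36) and then (K/58).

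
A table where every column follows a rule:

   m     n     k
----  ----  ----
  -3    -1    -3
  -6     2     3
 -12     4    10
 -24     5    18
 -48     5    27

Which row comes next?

-96  4  37

Column m: ×2 each step; -3, -6, -12, -24, -48 → -96.
For the column n, differences are 3, 2, 1, … (decreasing by 1 each time): -1, 2, 4, 5, 5 → 4.
Column k: -3, 3, 10, 18, 27 → 37 (differences are 6, 7, 8, … (increasing by 1 each time)).
So the next row is -96  4  37.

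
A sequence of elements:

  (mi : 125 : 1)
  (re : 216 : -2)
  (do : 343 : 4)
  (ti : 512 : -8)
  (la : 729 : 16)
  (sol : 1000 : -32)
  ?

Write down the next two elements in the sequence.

Note: mi, re, do, ti, la, sol → fa → mi (runs backward through the solfège scale do→ti).
Second part: 125, 216, 343, 512, 729, 1000 → 1331 → 1728 (perfect cubes: 5³, 6³, 7³, …).
Third part goes 1, -2, 4, -8, 16, -32 → 64 → -128 (×(-2) each step).
So the next two elements are (fa : 1331 : 64) and (mi : 1728 : -128).

(fa : 1331 : 64), (mi : 1728 : -128)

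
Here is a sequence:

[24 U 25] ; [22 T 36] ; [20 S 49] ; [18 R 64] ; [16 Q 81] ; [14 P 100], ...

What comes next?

First entry: −2 each step; 24, 22, 20, 18, 16, 14 → 12.
Letter: U, T, S, R, Q, P → O (letters move back 1 place in the alphabet).
Third entry: perfect squares: 5², 6², 7², …, so 25, 36, 49, 64, 81, 100 → 121.
Combining the parts gives [12 O 121].

[12 O 121]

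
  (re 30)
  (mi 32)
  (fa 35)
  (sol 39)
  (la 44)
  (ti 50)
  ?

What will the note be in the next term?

do

Note goes re, mi, fa, sol, la, ti → do (runs through the solfège scale do→ti).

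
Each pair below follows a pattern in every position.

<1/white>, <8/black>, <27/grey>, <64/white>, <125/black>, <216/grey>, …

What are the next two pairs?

<343/white>, <512/black>

First part — perfect cubes: 1³, 2³, 3³, …: 1, 8, 27, 64, 125, 216 → 343 → 512.
Shade goes white, black, grey, white, black, grey → white → black (repeats white → black → grey).
So the next two pairs are <343/white> and <512/black>.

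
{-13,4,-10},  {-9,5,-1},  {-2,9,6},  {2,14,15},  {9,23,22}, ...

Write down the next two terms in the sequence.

First component: alternating steps +4, +7, +4, +7, …, so -13, -9, -2, 2, 9 → 13 → 20.
Second component: 4, 5, 9, 14, 23 → 37 → 60 (each term is the sum of the two before it).
Third component: -10, -1, 6, 15, 22 → 31 → 38 (alternating steps +9, +7, +9, +7, …).
So the next two terms are {13,37,31} and {20,60,38}.

{13,37,31}, {20,60,38}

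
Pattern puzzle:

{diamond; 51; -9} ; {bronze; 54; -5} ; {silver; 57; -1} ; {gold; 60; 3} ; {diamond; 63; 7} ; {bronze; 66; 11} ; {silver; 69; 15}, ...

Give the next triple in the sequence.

Rank — repeats diamond → bronze → silver → gold: diamond, bronze, silver, gold, diamond, bronze, silver → gold.
Second value: +3 each step, so 51, 54, 57, 60, 63, 66, 69 → 72.
Third value: -9, -5, -1, 3, 7, 11, 15 → 19 (+4 each step).
So the next triple is {gold; 72; 19}.

{gold; 72; 19}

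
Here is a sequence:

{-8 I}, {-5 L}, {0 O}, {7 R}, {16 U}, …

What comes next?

{27 X}

First coordinate — differences are 3, 5, 7, … (increasing by 2 each time): -8, -5, 0, 7, 16 → 27.
For the letter, letters move forward 3 places in the alphabet: I, L, O, R, U → X.
So the next term is {27 X}.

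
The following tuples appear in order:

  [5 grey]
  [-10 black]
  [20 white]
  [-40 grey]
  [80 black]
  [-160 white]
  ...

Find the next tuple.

For the first part, ×(-2) each step: 5, -10, 20, -40, 80, -160 → 320.
For the shade, repeats grey → black → white: grey, black, white, grey, black, white → grey.
Putting it together: [320 grey].

[320 grey]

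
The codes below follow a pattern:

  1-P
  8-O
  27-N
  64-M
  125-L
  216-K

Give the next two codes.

343-J then 512-I

First component: perfect cubes: 1³, 2³, 3³, …; 1, 8, 27, 64, 125, 216 → 343 → 512.
Letter goes P, O, N, M, L, K → J → I (letters move back 1 place in the alphabet).
So the next two codes are 343-J and 512-I.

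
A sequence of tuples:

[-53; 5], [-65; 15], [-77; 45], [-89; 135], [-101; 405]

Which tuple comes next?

For the first value, −12 each step: -53, -65, -77, -89, -101 → -113.
Second value: ×3 each step, so 5, 15, 45, 135, 405 → 1215.
So the next tuple is [-113; 1215].

[-113; 1215]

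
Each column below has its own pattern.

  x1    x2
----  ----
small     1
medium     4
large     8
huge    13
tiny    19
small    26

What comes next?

Column x1 — repeats small → medium → large → huge → tiny: small, medium, large, huge, tiny, small → medium.
Column x2: differences are 3, 4, 5, … (increasing by 1 each time); 1, 4, 8, 13, 19, 26 → 34.
Combining the parts gives medium  34.

medium  34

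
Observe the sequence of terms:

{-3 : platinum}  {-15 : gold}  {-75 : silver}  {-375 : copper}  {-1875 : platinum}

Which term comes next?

First coordinate — ×5 each step: -3, -15, -75, -375, -1875 → -9375.
Metal goes platinum, gold, silver, copper, platinum → gold (repeats platinum → gold → silver → copper).
Putting it together: {-9375 : gold}.

{-9375 : gold}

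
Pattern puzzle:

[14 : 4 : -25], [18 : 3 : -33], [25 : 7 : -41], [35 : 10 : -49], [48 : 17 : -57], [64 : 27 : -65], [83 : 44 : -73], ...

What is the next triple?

[105 : 71 : -81]

First value: 14, 18, 25, 35, 48, 64, 83 → 105 (differences are 4, 7, 10, … (increasing by 3 each time)).
Second value: each term is the sum of the two before it, so 4, 3, 7, 10, 17, 27, 44 → 71.
Third value — −8 each step: -25, -33, -41, -49, -57, -65, -73 → -81.
So the next triple is [105 : 71 : -81].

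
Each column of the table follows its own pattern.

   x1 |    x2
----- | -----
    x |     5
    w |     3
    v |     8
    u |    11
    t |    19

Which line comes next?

s  30

For the column x1, letters move back 1 place in the alphabet: x, w, v, u, t → s.
Column x2: 5, 3, 8, 11, 19 → 30 (each term is the sum of the two before it).
Combining the parts gives s  30.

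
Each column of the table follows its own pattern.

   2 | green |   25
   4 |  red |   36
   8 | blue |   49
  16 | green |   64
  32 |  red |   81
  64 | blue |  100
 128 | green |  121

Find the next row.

256  red  144

First component: 2, 4, 8, 16, 32, 64, 128 → 256 (×2 each step).
Colour: repeats green → red → blue, so green, red, blue, green, red, blue, green → red.
Third component: perfect squares: 5², 6², 7², …; 25, 36, 49, 64, 81, 100, 121 → 144.
So the next row is 256  red  144.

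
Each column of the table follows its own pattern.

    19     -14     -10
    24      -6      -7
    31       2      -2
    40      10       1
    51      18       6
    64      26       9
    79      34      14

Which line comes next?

First component: 19, 24, 31, 40, 51, 64, 79 → 96 (differences are 5, 7, 9, … (increasing by 2 each time)).
Second component — +8 each step: -14, -6, 2, 10, 18, 26, 34 → 42.
Third component: alternating steps +3, +5, +3, +5, …; -10, -7, -2, 1, 6, 9, 14 → 17.
So the next line is 96  42  17.

96  42  17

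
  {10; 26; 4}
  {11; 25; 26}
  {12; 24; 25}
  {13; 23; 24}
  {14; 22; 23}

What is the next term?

For the first value, +1 each step: 10, 11, 12, 13, 14 → 15.
Second value: −1 each step; 26, 25, 24, 23, 22 → 21.
Third value: always the previous value of the second value; 4, 26, 25, 24, 23 → 22.
Putting it together: {15; 21; 22}.

{15; 21; 22}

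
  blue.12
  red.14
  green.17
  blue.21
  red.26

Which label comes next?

green.32

Colour goes blue, red, green, blue, red → green (repeats blue → red → green).
Second component: 12, 14, 17, 21, 26 → 32 (differences are 2, 3, 4, … (increasing by 1 each time)).
Combining the parts gives green.32.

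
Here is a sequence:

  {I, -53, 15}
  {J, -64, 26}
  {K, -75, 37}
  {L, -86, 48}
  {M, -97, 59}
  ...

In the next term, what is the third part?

Letter: letters move forward 1 place in the alphabet; I, J, K, L, M → N.
For the second part, −11 each step: -53, -64, -75, -86, -97 → -108.
Third part: together with the second part always sums to -38; 15, 26, 37, 48, 59 → 70.

70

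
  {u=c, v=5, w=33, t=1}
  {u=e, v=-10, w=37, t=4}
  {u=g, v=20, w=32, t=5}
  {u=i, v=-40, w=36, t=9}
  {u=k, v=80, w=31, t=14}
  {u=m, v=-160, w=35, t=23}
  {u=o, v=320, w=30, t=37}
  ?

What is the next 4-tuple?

U: letters move forward 2 places in the alphabet; c, e, g, i, k, m, o → q.
V — ×(-2) each step: 5, -10, 20, -40, 80, -160, 320 → -640.
For the w, alternating steps +4, −5, +4, −5, …: 33, 37, 32, 36, 31, 35, 30 → 34.
T: each term is the sum of the two before it, so 1, 4, 5, 9, 14, 23, 37 → 60.
Combining the parts gives {u=q, v=-640, w=34, t=60}.

{u=q, v=-640, w=34, t=60}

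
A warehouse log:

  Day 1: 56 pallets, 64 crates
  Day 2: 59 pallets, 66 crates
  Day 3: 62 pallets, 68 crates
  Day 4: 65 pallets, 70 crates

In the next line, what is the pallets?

68

For the pallets, +3 each step: 56, 59, 62, 65 → 68.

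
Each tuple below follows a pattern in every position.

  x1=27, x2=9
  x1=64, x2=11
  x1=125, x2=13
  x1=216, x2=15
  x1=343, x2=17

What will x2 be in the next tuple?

X2 goes 9, 11, 13, 15, 17 → 19 (+2 each step).

19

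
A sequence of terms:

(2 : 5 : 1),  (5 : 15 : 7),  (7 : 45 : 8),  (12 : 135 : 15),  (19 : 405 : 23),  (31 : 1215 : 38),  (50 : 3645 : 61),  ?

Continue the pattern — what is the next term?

(81 : 10935 : 99)

First slot goes 2, 5, 7, 12, 19, 31, 50 → 81 (each term is the sum of the two before it).
Second slot: ×3 each step, so 5, 15, 45, 135, 405, 1215, 3645 → 10935.
For the third slot, each term is the sum of the two before it: 1, 7, 8, 15, 23, 38, 61 → 99.
So the next term is (81 : 10935 : 99).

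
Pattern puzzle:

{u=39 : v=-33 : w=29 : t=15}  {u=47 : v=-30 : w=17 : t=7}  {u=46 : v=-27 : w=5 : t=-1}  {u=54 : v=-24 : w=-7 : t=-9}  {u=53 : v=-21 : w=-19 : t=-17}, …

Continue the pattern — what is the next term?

{u=61 : v=-18 : w=-31 : t=-25}

For the u, alternating steps +8, −1, +8, −1, …: 39, 47, 46, 54, 53 → 61.
V: -33, -30, -27, -24, -21 → -18 (+3 each step).
W: −12 each step, so 29, 17, 5, -7, -19 → -31.
T: −8 each step, so 15, 7, -1, -9, -17 → -25.
So the next term is {u=61 : v=-18 : w=-31 : t=-25}.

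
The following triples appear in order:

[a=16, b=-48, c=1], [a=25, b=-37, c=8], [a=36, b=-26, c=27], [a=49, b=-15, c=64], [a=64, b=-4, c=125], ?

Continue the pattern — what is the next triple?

[a=81, b=7, c=216]

A: 16, 25, 36, 49, 64 → 81 (perfect squares: 4², 5², 6², …).
B: -48, -37, -26, -15, -4 → 7 (+11 each step).
C: perfect cubes: 1³, 2³, 3³, …; 1, 8, 27, 64, 125 → 216.
Putting it together: [a=81, b=7, c=216].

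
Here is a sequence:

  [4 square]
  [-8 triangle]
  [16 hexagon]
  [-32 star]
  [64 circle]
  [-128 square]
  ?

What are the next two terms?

[256 triangle], [-512 hexagon]

First slot: ×(-2) each step, so 4, -8, 16, -32, 64, -128 → 256 → -512.
Shape: repeats square → triangle → hexagon → star → circle, so square, triangle, hexagon, star, circle, square → triangle → hexagon.
Putting the parts together: [256 triangle] and then [-512 hexagon].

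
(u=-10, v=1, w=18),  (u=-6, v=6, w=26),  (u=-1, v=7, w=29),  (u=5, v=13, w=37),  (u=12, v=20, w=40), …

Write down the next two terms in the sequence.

U goes -10, -6, -1, 5, 12 → 20 → 29 (differences are 4, 5, 6, … (increasing by 1 each time)).
V goes 1, 6, 7, 13, 20 → 33 → 53 (each term is the sum of the two before it).
W: alternating steps +8, +3, +8, +3, …; 18, 26, 29, 37, 40 → 48 → 51.
Putting the parts together: (u=20, v=33, w=48) and then (u=29, v=53, w=51).

(u=20, v=33, w=48), (u=29, v=53, w=51)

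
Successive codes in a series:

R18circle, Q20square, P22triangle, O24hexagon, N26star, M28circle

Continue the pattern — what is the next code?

L30square

Letter goes R, Q, P, O, N, M → L (letters move back 1 place in the alphabet).
For the second component, +2 each step: 18, 20, 22, 24, 26, 28 → 30.
Shape — repeats circle → square → triangle → hexagon → star: circle, square, triangle, hexagon, star, circle → square.
Combining the parts gives L30square.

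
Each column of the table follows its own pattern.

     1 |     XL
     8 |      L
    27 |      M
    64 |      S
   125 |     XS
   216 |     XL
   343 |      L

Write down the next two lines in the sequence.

First component — perfect cubes: 1³, 2³, 3³, …: 1, 8, 27, 64, 125, 216, 343 → 512 → 729.
Size goes XL, L, M, S, XS, XL, L → M → S (repeats XL → L → M → S → XS).
So the next two lines are 512  M and 729  S.

512  M; 729  S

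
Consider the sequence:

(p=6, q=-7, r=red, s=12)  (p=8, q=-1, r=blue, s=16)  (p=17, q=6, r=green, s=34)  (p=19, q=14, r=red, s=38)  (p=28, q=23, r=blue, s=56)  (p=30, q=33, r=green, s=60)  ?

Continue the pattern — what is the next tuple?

(p=39, q=44, r=red, s=78)

P: alternating steps +2, +9, +2, +9, …, so 6, 8, 17, 19, 28, 30 → 39.
Q: -7, -1, 6, 14, 23, 33 → 44 (differences are 6, 7, 8, … (increasing by 1 each time)).
For the r, repeats red → blue → green: red, blue, green, red, blue, green → red.
S: 12, 16, 34, 38, 56, 60 → 78 (always 2 × the p).
So the next tuple is (p=39, q=44, r=red, s=78).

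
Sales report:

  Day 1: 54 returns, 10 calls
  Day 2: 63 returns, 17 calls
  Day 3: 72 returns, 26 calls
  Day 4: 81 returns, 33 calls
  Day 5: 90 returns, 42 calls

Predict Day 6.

99 returns, 49 calls

For the returns, +9 each step: 54, 63, 72, 81, 90 → 99.
Calls: alternating steps +7, +9, +7, +9, …, so 10, 17, 26, 33, 42 → 49.
Putting it together: 99 returns, 49 calls.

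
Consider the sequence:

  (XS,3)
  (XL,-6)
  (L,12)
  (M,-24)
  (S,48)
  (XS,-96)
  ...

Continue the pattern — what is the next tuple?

Size goes XS, XL, L, M, S, XS → XL (repeats XS → XL → L → M → S).
Second component: ×(-2) each step, so 3, -6, 12, -24, 48, -96 → 192.
So the next tuple is (XL,192).

(XL,192)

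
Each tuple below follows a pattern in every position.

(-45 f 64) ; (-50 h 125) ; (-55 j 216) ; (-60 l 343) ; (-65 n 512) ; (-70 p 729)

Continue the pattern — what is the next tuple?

(-75 r 1000)

First component goes -45, -50, -55, -60, -65, -70 → -75 (−5 each step).
For the letter, letters move forward 2 places in the alphabet: f, h, j, l, n, p → r.
Third component goes 64, 125, 216, 343, 512, 729 → 1000 (perfect cubes: 4³, 5³, 6³, …).
Putting it together: (-75 r 1000).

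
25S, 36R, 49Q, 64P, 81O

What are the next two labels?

First component: perfect squares: 5², 6², 7², …; 25, 36, 49, 64, 81 → 100 → 121.
For the letter, letters move back 1 place in the alphabet: S, R, Q, P, O → N → M.
So the next two labels are 100N and 121M.

100N then 121M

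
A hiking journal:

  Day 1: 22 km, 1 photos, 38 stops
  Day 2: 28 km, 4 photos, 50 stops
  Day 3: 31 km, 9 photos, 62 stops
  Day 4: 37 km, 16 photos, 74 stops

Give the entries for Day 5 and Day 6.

Km: alternating steps +6, +3, +6, +3, …, so 22, 28, 31, 37 → 40 → 46.
For the photos, perfect squares: 1², 2², 3², …: 1, 4, 9, 16 → 25 → 36.
Stops: 38, 50, 62, 74 → 86 → 98 (+12 each step).
So the next two records are 40 km, 25 photos, 86 stops and 46 km, 36 photos, 98 stops.

40 km, 25 photos, 86 stops; 46 km, 36 photos, 98 stops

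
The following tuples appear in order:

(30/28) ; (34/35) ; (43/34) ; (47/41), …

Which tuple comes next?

First coordinate: alternating steps +4, +9, +4, +9, …; 30, 34, 43, 47 → 56.
Second coordinate goes 28, 35, 34, 41 → 40 (alternating steps +7, −1, +7, −1, …).
Combining the parts gives (56/40).

(56/40)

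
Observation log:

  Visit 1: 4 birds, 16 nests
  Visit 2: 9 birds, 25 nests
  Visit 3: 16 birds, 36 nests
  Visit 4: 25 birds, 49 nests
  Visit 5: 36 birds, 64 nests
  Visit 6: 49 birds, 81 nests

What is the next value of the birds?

Birds: perfect squares: 2², 3², 4², …; 4, 9, 16, 25, 36, 49 → 64.

64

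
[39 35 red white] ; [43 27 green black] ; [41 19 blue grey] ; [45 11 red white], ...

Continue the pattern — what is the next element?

[43 3 green black]

First coordinate — alternating steps +4, −2, +4, −2, …: 39, 43, 41, 45 → 43.
Second coordinate — −8 each step: 35, 27, 19, 11 → 3.
Colour: red, green, blue, red → green (repeats red → green → blue).
Shade — repeats white → black → grey: white, black, grey, white → black.
So the next element is [43 3 green black].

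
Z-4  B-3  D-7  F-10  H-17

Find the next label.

Letter goes Z, B, D, F, H → J (letters move forward 2 places in the alphabet, wrapping Z→A).
Second component: each term is the sum of the two before it; 4, 3, 7, 10, 17 → 27.
Putting it together: J-27.

J-27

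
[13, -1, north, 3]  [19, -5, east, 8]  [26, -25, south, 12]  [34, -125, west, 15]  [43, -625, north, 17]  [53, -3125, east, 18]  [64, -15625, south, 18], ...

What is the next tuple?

[76, -78125, west, 17]

First part — differences are 6, 7, 8, … (increasing by 1 each time): 13, 19, 26, 34, 43, 53, 64 → 76.
Second part: -1, -5, -25, -125, -625, -3125, -15625 → -78125 (×5 each step).
Direction: north, east, south, west, north, east, south → west (repeats north → east → south → west).
Fourth part: 3, 8, 12, 15, 17, 18, 18 → 17 (differences are 5, 4, 3, … (decreasing by 1 each time)).
So the next tuple is [76, -78125, west, 17].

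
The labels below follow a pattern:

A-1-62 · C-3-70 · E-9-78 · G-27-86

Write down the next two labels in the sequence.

Letter — letters move forward 2 places in the alphabet: A, C, E, G → I → K.
Second component goes 1, 3, 9, 27 → 81 → 243 (×3 each step).
Third component: +8 each step, so 62, 70, 78, 86 → 94 → 102.
So the next two labels are I-81-94 and K-243-102.

I-81-94, K-243-102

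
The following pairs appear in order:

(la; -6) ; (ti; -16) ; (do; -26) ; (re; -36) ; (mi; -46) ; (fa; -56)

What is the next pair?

Note: runs through the solfège scale do→ti, so la, ti, do, re, mi, fa → sol.
Second entry: −10 each step, so -6, -16, -26, -36, -46, -56 → -66.
Putting it together: (sol; -66).

(sol; -66)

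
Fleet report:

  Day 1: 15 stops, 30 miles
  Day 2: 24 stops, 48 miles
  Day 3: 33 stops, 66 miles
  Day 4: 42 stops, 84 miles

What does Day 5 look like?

For the stops, +9 each step: 15, 24, 33, 42 → 51.
Miles goes 30, 48, 66, 84 → 102 (always 2 × the stops).
Putting it together: 51 stops, 102 miles.

51 stops, 102 miles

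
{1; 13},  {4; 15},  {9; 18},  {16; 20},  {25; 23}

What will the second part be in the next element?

Second part — alternating steps +2, +3, +2, +3, …: 13, 15, 18, 20, 23 → 25.

25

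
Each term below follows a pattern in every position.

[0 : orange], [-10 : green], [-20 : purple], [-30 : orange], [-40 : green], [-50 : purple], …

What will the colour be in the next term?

First part — −10 each step: 0, -10, -20, -30, -40, -50 → -60.
Colour — repeats orange → green → purple: orange, green, purple, orange, green, purple → orange.

orange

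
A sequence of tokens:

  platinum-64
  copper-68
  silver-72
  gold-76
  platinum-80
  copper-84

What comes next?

Metal: repeats platinum → copper → silver → gold; platinum, copper, silver, gold, platinum, copper → silver.
Second component: +4 each step, so 64, 68, 72, 76, 80, 84 → 88.
So the next token is silver-88.

silver-88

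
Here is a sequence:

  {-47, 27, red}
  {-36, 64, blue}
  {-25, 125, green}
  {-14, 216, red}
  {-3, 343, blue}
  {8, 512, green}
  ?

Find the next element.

{19, 729, red}

First component: -47, -36, -25, -14, -3, 8 → 19 (+11 each step).
Second component: perfect cubes: 3³, 4³, 5³, …, so 27, 64, 125, 216, 343, 512 → 729.
Colour goes red, blue, green, red, blue, green → red (repeats red → blue → green).
So the next element is {19, 729, red}.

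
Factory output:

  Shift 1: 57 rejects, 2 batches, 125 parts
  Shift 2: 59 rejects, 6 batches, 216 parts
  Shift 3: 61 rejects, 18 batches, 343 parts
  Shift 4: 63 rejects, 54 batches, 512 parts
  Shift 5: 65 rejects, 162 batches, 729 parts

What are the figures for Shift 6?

For the rejects, +2 each step: 57, 59, 61, 63, 65 → 67.
Batches: ×3 each step; 2, 6, 18, 54, 162 → 486.
Parts: 125, 216, 343, 512, 729 → 1000 (perfect cubes: 5³, 6³, 7³, …).
Putting it together: 67 rejects, 486 batches, 1000 parts.

67 rejects, 486 batches, 1000 parts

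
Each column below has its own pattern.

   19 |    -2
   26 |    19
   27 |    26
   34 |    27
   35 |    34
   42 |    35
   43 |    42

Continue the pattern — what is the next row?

First component: alternating steps +7, +1, +7, +1, …; 19, 26, 27, 34, 35, 42, 43 → 50.
Second component: always the previous value of the first component, so -2, 19, 26, 27, 34, 35, 42 → 43.
So the next row is 50  43.

50  43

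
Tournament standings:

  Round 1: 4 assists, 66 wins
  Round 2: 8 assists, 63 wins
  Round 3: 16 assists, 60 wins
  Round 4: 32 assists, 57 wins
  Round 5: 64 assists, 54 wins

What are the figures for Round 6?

Assists: ×2 each step, so 4, 8, 16, 32, 64 → 128.
Wins: −3 each step, so 66, 63, 60, 57, 54 → 51.
Combining the parts gives 128 assists, 51 wins.

128 assists, 51 wins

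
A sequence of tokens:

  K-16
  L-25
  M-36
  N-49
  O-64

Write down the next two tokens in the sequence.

Letter: K, L, M, N, O → P → Q (letters move forward 1 place in the alphabet).
Second component: perfect squares: 4², 5², 6², …; 16, 25, 36, 49, 64 → 81 → 100.
So the next two tokens are P-81 and Q-100.

P-81 then Q-100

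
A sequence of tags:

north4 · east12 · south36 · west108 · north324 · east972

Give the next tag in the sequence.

south2916

Direction — repeats north → east → south → west: north, east, south, west, north, east → south.
Second component — ×3 each step: 4, 12, 36, 108, 324, 972 → 2916.
Combining the parts gives south2916.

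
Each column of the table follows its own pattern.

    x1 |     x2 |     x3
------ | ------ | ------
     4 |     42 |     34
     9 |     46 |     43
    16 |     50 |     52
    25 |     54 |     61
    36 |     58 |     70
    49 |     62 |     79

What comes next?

64  66  88

Column x1: perfect squares: 2², 3², 4², …; 4, 9, 16, 25, 36, 49 → 64.
Column x2: +4 each step; 42, 46, 50, 54, 58, 62 → 66.
For the column x3, +9 each step: 34, 43, 52, 61, 70, 79 → 88.
Combining the parts gives 64  66  88.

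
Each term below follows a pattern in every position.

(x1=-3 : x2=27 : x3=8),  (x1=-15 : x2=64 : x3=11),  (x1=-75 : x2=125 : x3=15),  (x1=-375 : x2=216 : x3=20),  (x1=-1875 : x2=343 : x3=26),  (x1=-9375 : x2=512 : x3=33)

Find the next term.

(x1=-46875 : x2=729 : x3=41)

X1: ×5 each step; -3, -15, -75, -375, -1875, -9375 → -46875.
X2: perfect cubes: 3³, 4³, 5³, …; 27, 64, 125, 216, 343, 512 → 729.
X3: 8, 11, 15, 20, 26, 33 → 41 (differences are 3, 4, 5, … (increasing by 1 each time)).
Combining the parts gives (x1=-46875 : x2=729 : x3=41).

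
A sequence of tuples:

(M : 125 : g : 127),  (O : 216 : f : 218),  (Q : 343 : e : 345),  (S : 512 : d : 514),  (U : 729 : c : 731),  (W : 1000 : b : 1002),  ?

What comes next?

(Y : 1331 : a : 1333)

First letter goes M, O, Q, S, U, W → Y (letters move forward 2 places in the alphabet).
Second value: perfect cubes: 5³, 6³, 7³, …, so 125, 216, 343, 512, 729, 1000 → 1331.
Second letter: g, f, e, d, c, b → a (letters move back 1 place in the alphabet).
Fourth value: always 2 more than the second value; 127, 218, 345, 514, 731, 1002 → 1333.
So the next tuple is (Y : 1331 : a : 1333).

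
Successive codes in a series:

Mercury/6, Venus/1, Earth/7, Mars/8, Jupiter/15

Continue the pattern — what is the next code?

Saturn/23

Planet — runs through the planets Mercury→Neptune: Mercury, Venus, Earth, Mars, Jupiter → Saturn.
Second component goes 6, 1, 7, 8, 15 → 23 (each term is the sum of the two before it).
So the next code is Saturn/23.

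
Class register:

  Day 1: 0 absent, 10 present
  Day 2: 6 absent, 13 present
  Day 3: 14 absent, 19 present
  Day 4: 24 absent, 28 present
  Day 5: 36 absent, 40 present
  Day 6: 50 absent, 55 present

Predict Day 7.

Absent: 0, 6, 14, 24, 36, 50 → 66 (differences are 6, 8, 10, … (increasing by 2 each time)).
Present: differences are 3, 6, 9, … (increasing by 3 each time), so 10, 13, 19, 28, 40, 55 → 73.
So the next row is 66 absent, 73 present.

66 absent, 73 present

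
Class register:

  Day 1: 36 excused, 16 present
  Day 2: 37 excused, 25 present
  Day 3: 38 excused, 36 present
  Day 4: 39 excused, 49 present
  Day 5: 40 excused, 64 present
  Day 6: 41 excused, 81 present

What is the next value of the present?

100

Excused: 36, 37, 38, 39, 40, 41 → 42 (+1 each step).
Present: perfect squares: 4², 5², 6², …; 16, 25, 36, 49, 64, 81 → 100.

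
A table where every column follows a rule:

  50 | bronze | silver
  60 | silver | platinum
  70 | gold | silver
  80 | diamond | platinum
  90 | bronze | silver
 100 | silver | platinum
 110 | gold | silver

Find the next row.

120  diamond  platinum

For the first component, +10 each step: 50, 60, 70, 80, 90, 100, 110 → 120.
Rank — repeats bronze → silver → gold → diamond: bronze, silver, gold, diamond, bronze, silver, gold → diamond.
Metal — alternates silver ↔ platinum: silver, platinum, silver, platinum, silver, platinum, silver → platinum.
So the next row is 120  diamond  platinum.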